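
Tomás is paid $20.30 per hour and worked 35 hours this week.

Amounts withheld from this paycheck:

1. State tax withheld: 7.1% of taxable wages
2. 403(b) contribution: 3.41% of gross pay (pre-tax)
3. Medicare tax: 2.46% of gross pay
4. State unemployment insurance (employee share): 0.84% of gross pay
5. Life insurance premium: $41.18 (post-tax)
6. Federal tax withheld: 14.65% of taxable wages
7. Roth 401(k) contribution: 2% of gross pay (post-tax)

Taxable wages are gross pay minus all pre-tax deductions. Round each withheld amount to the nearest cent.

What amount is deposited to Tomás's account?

$458.16

Gross pay: 35 × $20.30 = $710.50
403(b) contribution: $710.50 × 0.0341 = $24.23
Taxable wages = $710.50 − $24.23 = $686.27
Federal tax withheld: $686.27 × 0.1465 = $100.54
State tax withheld: $686.27 × 0.071 = $48.73
State unemployment insurance (employee share): $710.50 × 0.0084 = $5.97
Medicare tax: $710.50 × 0.0246 = $17.48
Life insurance premium: $41.18
Roth 401(k) contribution: $710.50 × 0.02 = $14.21
Total deductions = $24.23 + $100.54 + $48.73 + $5.97 + $17.48 + $41.18 + $14.21 = $252.34
Net pay = $710.50 − $252.34 = $458.16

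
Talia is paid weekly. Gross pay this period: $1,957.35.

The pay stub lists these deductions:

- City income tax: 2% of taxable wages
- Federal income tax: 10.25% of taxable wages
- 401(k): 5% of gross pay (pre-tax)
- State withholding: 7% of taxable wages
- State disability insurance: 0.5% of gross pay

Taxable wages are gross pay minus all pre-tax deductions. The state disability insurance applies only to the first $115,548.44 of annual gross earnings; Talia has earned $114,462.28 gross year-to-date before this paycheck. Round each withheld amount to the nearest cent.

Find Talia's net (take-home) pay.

$1,496.10

401(k): $1,957.35 × 0.05 = $97.87
Taxable wages = $1,957.35 − $97.87 = $1,859.48
Federal income tax: $1,859.48 × 0.1025 = $190.60
State withholding: $1,859.48 × 0.07 = $130.16
City income tax: $1,859.48 × 0.02 = $37.19
State disability insurance: only $115,548.44 − $114,462.28 = $1,086.16 of this check is subject → $1,086.16 × 0.005 = $5.43
Total deductions = $97.87 + $190.60 + $130.16 + $37.19 + $5.43 = $461.25
Net pay = $1,957.35 − $461.25 = $1,496.10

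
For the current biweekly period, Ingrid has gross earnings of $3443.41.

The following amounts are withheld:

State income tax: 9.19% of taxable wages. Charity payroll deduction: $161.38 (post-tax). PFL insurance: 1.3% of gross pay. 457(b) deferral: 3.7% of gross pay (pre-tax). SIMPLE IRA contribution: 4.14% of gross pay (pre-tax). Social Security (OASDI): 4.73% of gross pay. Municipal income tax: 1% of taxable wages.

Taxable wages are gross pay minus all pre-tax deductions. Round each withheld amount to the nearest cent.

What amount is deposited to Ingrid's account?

SIMPLE IRA contribution: $3443.41 × 0.0414 = $142.56
457(b) deferral: $3443.41 × 0.037 = $127.41
Pre-tax total = $142.56 + $127.41 = $269.97
Taxable wages = $3443.41 − $269.97 = $3173.44
State income tax: $3173.44 × 0.0919 = $291.64
Municipal income tax: $3173.44 × 0.01 = $31.73
Social Security (OASDI): $3443.41 × 0.0473 = $162.87
PFL insurance: $3443.41 × 0.013 = $44.76
Charity payroll deduction: $161.38
Total deductions = $142.56 + $127.41 + $291.64 + $31.73 + $162.87 + $44.76 + $161.38 = $962.35
Net pay = $3443.41 − $962.35 = $2481.06

$2481.06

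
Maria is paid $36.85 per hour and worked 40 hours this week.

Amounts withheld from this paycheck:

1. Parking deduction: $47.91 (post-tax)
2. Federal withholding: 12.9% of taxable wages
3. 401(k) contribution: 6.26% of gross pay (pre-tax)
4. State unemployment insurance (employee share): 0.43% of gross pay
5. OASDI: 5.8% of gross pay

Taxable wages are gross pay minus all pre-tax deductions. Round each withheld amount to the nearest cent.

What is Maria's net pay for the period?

Gross pay: 40 × $36.85 = $1474.00
401(k) contribution: $1474.00 × 0.0626 = $92.27
Taxable wages = $1474.00 − $92.27 = $1381.73
Federal withholding: $1381.73 × 0.129 = $178.24
State unemployment insurance (employee share): $1474.00 × 0.0043 = $6.34
OASDI: $1474.00 × 0.058 = $85.49
Parking deduction: $47.91
Total deductions = $92.27 + $178.24 + $6.34 + $85.49 + $47.91 = $410.25
Net pay = $1474.00 − $410.25 = $1063.75

$1063.75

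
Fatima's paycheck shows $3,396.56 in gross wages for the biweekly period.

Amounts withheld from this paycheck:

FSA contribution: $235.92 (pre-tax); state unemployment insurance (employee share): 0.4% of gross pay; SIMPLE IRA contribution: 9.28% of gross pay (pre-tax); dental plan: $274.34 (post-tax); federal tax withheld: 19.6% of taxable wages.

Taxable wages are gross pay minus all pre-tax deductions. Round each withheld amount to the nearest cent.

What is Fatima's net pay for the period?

$1,999.80

SIMPLE IRA contribution: $3,396.56 × 0.0928 = $315.20
FSA contribution: $235.92
Pre-tax total = $315.20 + $235.92 = $551.12
Taxable wages = $3,396.56 − $551.12 = $2,845.44
Federal tax withheld: $2,845.44 × 0.196 = $557.71
State unemployment insurance (employee share): $3,396.56 × 0.004 = $13.59
Dental plan: $274.34
Total deductions = $315.20 + $235.92 + $557.71 + $13.59 + $274.34 = $1,396.76
Net pay = $3,396.56 − $1,396.76 = $1,999.80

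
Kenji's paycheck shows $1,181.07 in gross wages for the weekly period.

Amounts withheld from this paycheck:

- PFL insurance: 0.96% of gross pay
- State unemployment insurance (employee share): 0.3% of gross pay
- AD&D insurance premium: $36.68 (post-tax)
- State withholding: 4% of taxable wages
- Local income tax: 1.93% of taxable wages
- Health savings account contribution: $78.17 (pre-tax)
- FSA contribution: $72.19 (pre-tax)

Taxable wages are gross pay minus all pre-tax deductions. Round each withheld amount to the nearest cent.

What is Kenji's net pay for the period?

Health savings account contribution: $78.17
FSA contribution: $72.19
Pre-tax total = $78.17 + $72.19 = $150.36
Taxable wages = $1,181.07 − $150.36 = $1,030.71
Local income tax: $1,030.71 × 0.0193 = $19.89
State withholding: $1,030.71 × 0.04 = $41.23
State unemployment insurance (employee share): $1,181.07 × 0.003 = $3.54
PFL insurance: $1,181.07 × 0.0096 = $11.34
AD&D insurance premium: $36.68
Total deductions = $78.17 + $72.19 + $19.89 + $41.23 + $3.54 + $11.34 + $36.68 = $263.04
Net pay = $1,181.07 − $263.04 = $918.03

$918.03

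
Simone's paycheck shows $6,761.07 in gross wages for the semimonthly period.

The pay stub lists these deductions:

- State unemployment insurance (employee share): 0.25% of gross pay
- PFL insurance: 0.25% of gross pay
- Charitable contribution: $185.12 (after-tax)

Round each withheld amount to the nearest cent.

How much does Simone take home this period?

$6,542.15

PFL insurance: $6,761.07 × 0.0025 = $16.90
State unemployment insurance (employee share): $6,761.07 × 0.0025 = $16.90
Charitable contribution: $185.12
Total deductions = $16.90 + $16.90 + $185.12 = $218.92
Net pay = $6,761.07 − $218.92 = $6,542.15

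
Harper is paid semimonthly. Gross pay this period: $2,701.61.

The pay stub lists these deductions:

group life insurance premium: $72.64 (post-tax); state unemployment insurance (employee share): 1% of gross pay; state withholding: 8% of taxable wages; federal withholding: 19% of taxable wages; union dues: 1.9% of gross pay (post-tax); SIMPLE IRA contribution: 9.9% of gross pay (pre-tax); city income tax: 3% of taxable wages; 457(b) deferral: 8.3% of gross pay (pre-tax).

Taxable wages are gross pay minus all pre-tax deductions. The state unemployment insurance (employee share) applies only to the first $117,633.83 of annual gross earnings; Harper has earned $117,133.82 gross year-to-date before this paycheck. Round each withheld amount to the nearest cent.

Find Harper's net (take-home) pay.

$1,417.98

SIMPLE IRA contribution: $2,701.61 × 0.099 = $267.46
457(b) deferral: $2,701.61 × 0.083 = $224.23
Pre-tax total = $267.46 + $224.23 = $491.69
Taxable wages = $2,701.61 − $491.69 = $2,209.92
State withholding: $2,209.92 × 0.08 = $176.79
Federal withholding: $2,209.92 × 0.19 = $419.88
City income tax: $2,209.92 × 0.03 = $66.30
State unemployment insurance (employee share): only $117,633.83 − $117,133.82 = $500.01 of this check is subject → $500.01 × 0.01 = $5.00
Group life insurance premium: $72.64
Union dues: $2,701.61 × 0.019 = $51.33
Total deductions = $267.46 + $224.23 + $176.79 + $419.88 + $66.30 + $5.00 + $72.64 + $51.33 = $1,283.63
Net pay = $2,701.61 − $1,283.63 = $1,417.98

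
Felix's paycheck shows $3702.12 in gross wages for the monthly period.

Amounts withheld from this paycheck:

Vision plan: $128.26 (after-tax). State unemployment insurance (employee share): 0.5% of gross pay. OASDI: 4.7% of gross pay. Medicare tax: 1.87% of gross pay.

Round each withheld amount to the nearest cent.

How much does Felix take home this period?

$3312.12

Medicare tax: $3702.12 × 0.0187 = $69.23
State unemployment insurance (employee share): $3702.12 × 0.005 = $18.51
OASDI: $3702.12 × 0.047 = $174.00
Vision plan: $128.26
Total deductions = $69.23 + $18.51 + $174.00 + $128.26 = $390.00
Net pay = $3702.12 − $390.00 = $3312.12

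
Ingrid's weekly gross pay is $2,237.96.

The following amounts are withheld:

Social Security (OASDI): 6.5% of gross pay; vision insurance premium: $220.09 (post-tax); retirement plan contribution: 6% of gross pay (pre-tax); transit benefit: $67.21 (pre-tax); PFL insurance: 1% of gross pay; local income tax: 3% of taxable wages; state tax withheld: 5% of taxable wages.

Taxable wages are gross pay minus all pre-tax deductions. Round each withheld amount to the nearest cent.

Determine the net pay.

$1,485.62

Transit benefit: $67.21
Retirement plan contribution: $2,237.96 × 0.06 = $134.28
Pre-tax total = $67.21 + $134.28 = $201.49
Taxable wages = $2,237.96 − $201.49 = $2,036.47
Local income tax: $2,036.47 × 0.03 = $61.09
State tax withheld: $2,036.47 × 0.05 = $101.82
PFL insurance: $2,237.96 × 0.01 = $22.38
Social Security (OASDI): $2,237.96 × 0.065 = $145.47
Vision insurance premium: $220.09
Total deductions = $67.21 + $134.28 + $61.09 + $101.82 + $22.38 + $145.47 + $220.09 = $752.34
Net pay = $2,237.96 − $752.34 = $1,485.62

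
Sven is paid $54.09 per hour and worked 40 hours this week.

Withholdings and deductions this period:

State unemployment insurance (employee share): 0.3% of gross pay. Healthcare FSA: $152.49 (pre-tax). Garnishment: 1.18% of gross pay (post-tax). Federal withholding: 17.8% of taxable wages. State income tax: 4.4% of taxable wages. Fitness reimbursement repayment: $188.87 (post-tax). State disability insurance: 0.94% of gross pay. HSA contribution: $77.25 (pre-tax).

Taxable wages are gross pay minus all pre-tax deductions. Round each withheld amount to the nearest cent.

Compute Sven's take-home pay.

Gross pay: 40 × $54.09 = $2,163.60
Healthcare FSA: $152.49
HSA contribution: $77.25
Pre-tax total = $152.49 + $77.25 = $229.74
Taxable wages = $2,163.60 − $229.74 = $1,933.86
State income tax: $1,933.86 × 0.044 = $85.09
Federal withholding: $1,933.86 × 0.178 = $344.23
State unemployment insurance (employee share): $2,163.60 × 0.003 = $6.49
State disability insurance: $2,163.60 × 0.0094 = $20.34
Garnishment: $2,163.60 × 0.0118 = $25.53
Fitness reimbursement repayment: $188.87
Total deductions = $152.49 + $77.25 + $85.09 + $344.23 + $6.49 + $20.34 + $25.53 + $188.87 = $900.29
Net pay = $2,163.60 − $900.29 = $1,263.31

$1,263.31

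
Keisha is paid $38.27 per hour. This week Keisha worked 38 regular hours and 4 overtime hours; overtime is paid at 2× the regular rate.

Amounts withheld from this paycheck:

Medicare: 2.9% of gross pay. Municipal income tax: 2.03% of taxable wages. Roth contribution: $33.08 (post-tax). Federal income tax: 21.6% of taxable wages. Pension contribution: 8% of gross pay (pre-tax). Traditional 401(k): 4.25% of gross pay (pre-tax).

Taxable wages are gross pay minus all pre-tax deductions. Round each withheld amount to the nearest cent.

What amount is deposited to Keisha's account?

Regular pay: 38 × $38.27 = $1,454.26
Overtime pay: 4 × $38.27 × 2 = $306.16
Gross pay = $1,454.26 + $306.16 = $1,760.42
Pension contribution: $1,760.42 × 0.08 = $140.83
Traditional 401(k): $1,760.42 × 0.0425 = $74.82
Pre-tax total = $140.83 + $74.82 = $215.65
Taxable wages = $1,760.42 − $215.65 = $1,544.77
Municipal income tax: $1,544.77 × 0.0203 = $31.36
Federal income tax: $1,544.77 × 0.216 = $333.67
Medicare: $1,760.42 × 0.029 = $51.05
Roth contribution: $33.08
Total deductions = $140.83 + $74.82 + $31.36 + $333.67 + $51.05 + $33.08 = $664.81
Net pay = $1,760.42 − $664.81 = $1,095.61

$1,095.61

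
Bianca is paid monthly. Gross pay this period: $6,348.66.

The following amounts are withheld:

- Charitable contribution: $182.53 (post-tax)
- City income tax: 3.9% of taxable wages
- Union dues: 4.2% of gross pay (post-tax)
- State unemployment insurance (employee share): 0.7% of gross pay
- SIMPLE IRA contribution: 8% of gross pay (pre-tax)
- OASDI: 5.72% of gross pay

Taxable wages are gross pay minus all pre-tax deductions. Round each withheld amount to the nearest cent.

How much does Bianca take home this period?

$4,756.23

SIMPLE IRA contribution: $6,348.66 × 0.08 = $507.89
Taxable wages = $6,348.66 − $507.89 = $5,840.77
City income tax: $5,840.77 × 0.039 = $227.79
OASDI: $6,348.66 × 0.0572 = $363.14
State unemployment insurance (employee share): $6,348.66 × 0.007 = $44.44
Charitable contribution: $182.53
Union dues: $6,348.66 × 0.042 = $266.64
Total deductions = $507.89 + $227.79 + $363.14 + $44.44 + $182.53 + $266.64 = $1,592.43
Net pay = $6,348.66 − $1,592.43 = $4,756.23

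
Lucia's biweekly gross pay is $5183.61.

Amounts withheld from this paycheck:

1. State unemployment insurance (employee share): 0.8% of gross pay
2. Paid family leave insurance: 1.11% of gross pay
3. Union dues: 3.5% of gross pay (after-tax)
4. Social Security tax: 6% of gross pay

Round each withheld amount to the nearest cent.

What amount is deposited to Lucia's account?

$4592.15

State unemployment insurance (employee share): $5183.61 × 0.008 = $41.47
Paid family leave insurance: $5183.61 × 0.0111 = $57.54
Social Security tax: $5183.61 × 0.06 = $311.02
Union dues: $5183.61 × 0.035 = $181.43
Total deductions = $41.47 + $57.54 + $311.02 + $181.43 = $591.46
Net pay = $5183.61 − $591.46 = $4592.15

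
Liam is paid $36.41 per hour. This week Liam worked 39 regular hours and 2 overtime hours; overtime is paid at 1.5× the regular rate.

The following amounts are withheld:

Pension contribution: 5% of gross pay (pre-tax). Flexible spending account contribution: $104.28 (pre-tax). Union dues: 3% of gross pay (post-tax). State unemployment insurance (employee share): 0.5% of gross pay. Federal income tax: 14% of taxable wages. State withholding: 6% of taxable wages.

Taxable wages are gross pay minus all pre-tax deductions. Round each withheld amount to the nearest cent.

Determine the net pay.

Regular pay: 39 × $36.41 = $1419.99
Overtime pay: 2 × $36.41 × 1.5 = $109.23
Gross pay = $1419.99 + $109.23 = $1529.22
Pension contribution: $1529.22 × 0.05 = $76.46
Flexible spending account contribution: $104.28
Pre-tax total = $76.46 + $104.28 = $180.74
Taxable wages = $1529.22 − $180.74 = $1348.48
State withholding: $1348.48 × 0.06 = $80.91
Federal income tax: $1348.48 × 0.14 = $188.79
State unemployment insurance (employee share): $1529.22 × 0.005 = $7.65
Union dues: $1529.22 × 0.03 = $45.88
Total deductions = $76.46 + $104.28 + $80.91 + $188.79 + $7.65 + $45.88 = $503.97
Net pay = $1529.22 − $503.97 = $1025.25

$1025.25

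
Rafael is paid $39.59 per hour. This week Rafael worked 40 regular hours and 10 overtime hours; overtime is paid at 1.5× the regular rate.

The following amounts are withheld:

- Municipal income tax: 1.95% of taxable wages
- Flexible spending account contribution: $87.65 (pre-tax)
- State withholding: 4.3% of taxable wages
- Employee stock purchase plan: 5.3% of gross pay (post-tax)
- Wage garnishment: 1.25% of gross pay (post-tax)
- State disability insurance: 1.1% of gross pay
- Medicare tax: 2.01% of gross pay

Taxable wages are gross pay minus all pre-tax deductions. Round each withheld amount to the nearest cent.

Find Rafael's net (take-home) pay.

$1748.85

Regular pay: 40 × $39.59 = $1583.60
Overtime pay: 10 × $39.59 × 1.5 = $593.85
Gross pay = $1583.60 + $593.85 = $2177.45
Flexible spending account contribution: $87.65
Taxable wages = $2177.45 − $87.65 = $2089.80
State withholding: $2089.80 × 0.043 = $89.86
Municipal income tax: $2089.80 × 0.0195 = $40.75
State disability insurance: $2177.45 × 0.011 = $23.95
Medicare tax: $2177.45 × 0.0201 = $43.77
Employee stock purchase plan: $2177.45 × 0.053 = $115.40
Wage garnishment: $2177.45 × 0.0125 = $27.22
Total deductions = $87.65 + $89.86 + $40.75 + $23.95 + $43.77 + $115.40 + $27.22 = $428.60
Net pay = $2177.45 − $428.60 = $1748.85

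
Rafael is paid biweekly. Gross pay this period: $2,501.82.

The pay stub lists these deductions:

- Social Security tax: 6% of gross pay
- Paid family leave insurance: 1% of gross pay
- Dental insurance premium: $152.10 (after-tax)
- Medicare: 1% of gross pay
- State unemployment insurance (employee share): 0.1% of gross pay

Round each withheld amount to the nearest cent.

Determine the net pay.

State unemployment insurance (employee share): $2,501.82 × 0.001 = $2.50
Social Security tax: $2,501.82 × 0.06 = $150.11
Paid family leave insurance: $2,501.82 × 0.01 = $25.02
Medicare: $2,501.82 × 0.01 = $25.02
Dental insurance premium: $152.10
Total deductions = $2.50 + $150.11 + $25.02 + $25.02 + $152.10 = $354.75
Net pay = $2,501.82 − $354.75 = $2,147.07

$2,147.07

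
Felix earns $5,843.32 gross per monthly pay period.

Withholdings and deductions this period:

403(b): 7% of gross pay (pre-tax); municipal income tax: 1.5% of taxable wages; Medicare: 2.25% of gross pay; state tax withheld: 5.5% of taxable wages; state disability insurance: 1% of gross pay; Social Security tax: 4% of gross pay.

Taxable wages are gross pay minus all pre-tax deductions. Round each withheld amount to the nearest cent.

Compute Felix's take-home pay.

$4,630.26

403(b): $5,843.32 × 0.07 = $409.03
Taxable wages = $5,843.32 − $409.03 = $5,434.29
State tax withheld: $5,434.29 × 0.055 = $298.89
Municipal income tax: $5,434.29 × 0.015 = $81.51
State disability insurance: $5,843.32 × 0.01 = $58.43
Medicare: $5,843.32 × 0.0225 = $131.47
Social Security tax: $5,843.32 × 0.04 = $233.73
Total deductions = $409.03 + $298.89 + $81.51 + $58.43 + $131.47 + $233.73 = $1,213.06
Net pay = $5,843.32 − $1,213.06 = $4,630.26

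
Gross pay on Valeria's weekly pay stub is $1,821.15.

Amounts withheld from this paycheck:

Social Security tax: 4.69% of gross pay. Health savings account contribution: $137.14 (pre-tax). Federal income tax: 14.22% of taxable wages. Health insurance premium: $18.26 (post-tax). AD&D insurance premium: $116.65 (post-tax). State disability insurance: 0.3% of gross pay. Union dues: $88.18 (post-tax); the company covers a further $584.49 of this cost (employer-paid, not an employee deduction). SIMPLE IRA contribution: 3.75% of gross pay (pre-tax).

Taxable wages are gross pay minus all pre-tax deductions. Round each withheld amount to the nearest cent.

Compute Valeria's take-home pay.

$1,072.00

Health savings account contribution: $137.14
SIMPLE IRA contribution: $1,821.15 × 0.0375 = $68.29
Pre-tax total = $137.14 + $68.29 = $205.43
Taxable wages = $1,821.15 − $205.43 = $1,615.72
Federal income tax: $1,615.72 × 0.1422 = $229.76
State disability insurance: $1,821.15 × 0.003 = $5.46
Social Security tax: $1,821.15 × 0.0469 = $85.41
Union dues: $88.18
AD&D insurance premium: $116.65
Health insurance premium: $18.26
(Employer's $584.49 toward union dues is not withheld from the employee.)
Total deductions = $137.14 + $68.29 + $229.76 + $5.46 + $85.41 + $88.18 + $116.65 + $18.26 = $749.15
Net pay = $1,821.15 − $749.15 = $1,072.00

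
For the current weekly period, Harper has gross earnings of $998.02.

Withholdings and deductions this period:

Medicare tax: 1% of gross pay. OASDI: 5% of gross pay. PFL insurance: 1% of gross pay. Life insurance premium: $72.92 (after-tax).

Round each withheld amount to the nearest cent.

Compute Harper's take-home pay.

$855.24

OASDI: $998.02 × 0.05 = $49.90
PFL insurance: $998.02 × 0.01 = $9.98
Medicare tax: $998.02 × 0.01 = $9.98
Life insurance premium: $72.92
Total deductions = $49.90 + $9.98 + $9.98 + $72.92 = $142.78
Net pay = $998.02 − $142.78 = $855.24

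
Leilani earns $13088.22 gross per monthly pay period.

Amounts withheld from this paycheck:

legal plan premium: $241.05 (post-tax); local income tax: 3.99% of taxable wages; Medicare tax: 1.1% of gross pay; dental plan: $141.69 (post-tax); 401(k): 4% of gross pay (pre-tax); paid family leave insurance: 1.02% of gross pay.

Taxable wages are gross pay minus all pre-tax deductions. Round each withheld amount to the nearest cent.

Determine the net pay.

401(k): $13088.22 × 0.04 = $523.53
Taxable wages = $13088.22 − $523.53 = $12564.69
Local income tax: $12564.69 × 0.0399 = $501.33
Paid family leave insurance: $13088.22 × 0.0102 = $133.50
Medicare tax: $13088.22 × 0.011 = $143.97
Dental plan: $141.69
Legal plan premium: $241.05
Total deductions = $523.53 + $501.33 + $133.50 + $143.97 + $141.69 + $241.05 = $1685.07
Net pay = $13088.22 − $1685.07 = $11403.15

$11403.15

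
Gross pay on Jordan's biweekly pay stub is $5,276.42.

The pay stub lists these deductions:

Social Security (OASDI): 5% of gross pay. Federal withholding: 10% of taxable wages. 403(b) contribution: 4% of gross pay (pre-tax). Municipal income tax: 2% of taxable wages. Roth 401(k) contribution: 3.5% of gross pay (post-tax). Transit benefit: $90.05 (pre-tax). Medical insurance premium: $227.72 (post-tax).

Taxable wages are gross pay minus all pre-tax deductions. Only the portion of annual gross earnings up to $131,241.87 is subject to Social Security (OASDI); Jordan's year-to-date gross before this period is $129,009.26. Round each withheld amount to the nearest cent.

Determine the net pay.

403(b) contribution: $5,276.42 × 0.04 = $211.06
Transit benefit: $90.05
Pre-tax total = $211.06 + $90.05 = $301.11
Taxable wages = $5,276.42 − $301.11 = $4,975.31
Federal withholding: $4,975.31 × 0.1 = $497.53
Municipal income tax: $4,975.31 × 0.02 = $99.51
Social Security (OASDI): only $131,241.87 − $129,009.26 = $2,232.61 of this check is subject → $2,232.61 × 0.05 = $111.63
Roth 401(k) contribution: $5,276.42 × 0.035 = $184.67
Medical insurance premium: $227.72
Total deductions = $211.06 + $90.05 + $497.53 + $99.51 + $111.63 + $184.67 + $227.72 = $1,422.17
Net pay = $5,276.42 − $1,422.17 = $3,854.25

$3,854.25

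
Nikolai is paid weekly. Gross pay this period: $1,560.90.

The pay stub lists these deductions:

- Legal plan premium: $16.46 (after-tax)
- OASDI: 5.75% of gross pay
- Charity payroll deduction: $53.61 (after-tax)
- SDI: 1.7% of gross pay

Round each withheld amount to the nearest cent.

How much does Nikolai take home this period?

OASDI: $1,560.90 × 0.0575 = $89.75
SDI: $1,560.90 × 0.017 = $26.54
Legal plan premium: $16.46
Charity payroll deduction: $53.61
Total deductions = $89.75 + $26.54 + $16.46 + $53.61 = $186.36
Net pay = $1,560.90 − $186.36 = $1,374.54

$1,374.54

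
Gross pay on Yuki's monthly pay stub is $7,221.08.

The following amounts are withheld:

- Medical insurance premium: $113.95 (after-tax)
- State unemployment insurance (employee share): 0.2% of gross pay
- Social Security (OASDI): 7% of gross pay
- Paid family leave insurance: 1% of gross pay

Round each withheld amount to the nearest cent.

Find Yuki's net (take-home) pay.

$6,515.00

Social Security (OASDI): $7,221.08 × 0.07 = $505.48
Paid family leave insurance: $7,221.08 × 0.01 = $72.21
State unemployment insurance (employee share): $7,221.08 × 0.002 = $14.44
Medical insurance premium: $113.95
Total deductions = $505.48 + $72.21 + $14.44 + $113.95 = $706.08
Net pay = $7,221.08 − $706.08 = $6,515.00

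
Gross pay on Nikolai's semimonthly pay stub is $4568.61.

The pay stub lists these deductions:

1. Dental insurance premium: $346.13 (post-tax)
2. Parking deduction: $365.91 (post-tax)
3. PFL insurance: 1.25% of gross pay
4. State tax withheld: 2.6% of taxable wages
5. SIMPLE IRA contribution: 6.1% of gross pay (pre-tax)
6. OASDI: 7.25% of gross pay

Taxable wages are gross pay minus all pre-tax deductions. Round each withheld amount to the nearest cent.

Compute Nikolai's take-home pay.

$3078.01

SIMPLE IRA contribution: $4568.61 × 0.061 = $278.69
Taxable wages = $4568.61 − $278.69 = $4289.92
State tax withheld: $4289.92 × 0.026 = $111.54
OASDI: $4568.61 × 0.0725 = $331.22
PFL insurance: $4568.61 × 0.0125 = $57.11
Dental insurance premium: $346.13
Parking deduction: $365.91
Total deductions = $278.69 + $111.54 + $331.22 + $57.11 + $346.13 + $365.91 = $1490.60
Net pay = $4568.61 − $1490.60 = $3078.01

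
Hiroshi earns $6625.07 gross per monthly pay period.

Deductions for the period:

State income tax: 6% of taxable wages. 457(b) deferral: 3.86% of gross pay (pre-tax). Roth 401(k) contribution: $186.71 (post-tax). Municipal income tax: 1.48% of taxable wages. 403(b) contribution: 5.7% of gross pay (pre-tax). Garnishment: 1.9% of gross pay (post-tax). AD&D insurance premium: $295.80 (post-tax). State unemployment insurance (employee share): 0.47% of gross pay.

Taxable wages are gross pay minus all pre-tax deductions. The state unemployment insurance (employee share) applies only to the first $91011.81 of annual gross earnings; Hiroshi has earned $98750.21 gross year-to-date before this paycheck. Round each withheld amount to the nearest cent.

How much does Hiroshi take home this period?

403(b) contribution: $6625.07 × 0.057 = $377.63
457(b) deferral: $6625.07 × 0.0386 = $255.73
Pre-tax total = $377.63 + $255.73 = $633.36
Taxable wages = $6625.07 − $633.36 = $5991.71
State income tax: $5991.71 × 0.06 = $359.50
Municipal income tax: $5991.71 × 0.0148 = $88.68
State unemployment insurance (employee share): annual cap $91011.81 already reached (YTD $98750.21), so $0.00
AD&D insurance premium: $295.80
Roth 401(k) contribution: $186.71
Garnishment: $6625.07 × 0.019 = $125.88
Total deductions = $377.63 + $255.73 + $359.50 + $88.68 + $0.00 + $295.80 + $186.71 + $125.88 = $1689.93
Net pay = $6625.07 − $1689.93 = $4935.14

$4935.14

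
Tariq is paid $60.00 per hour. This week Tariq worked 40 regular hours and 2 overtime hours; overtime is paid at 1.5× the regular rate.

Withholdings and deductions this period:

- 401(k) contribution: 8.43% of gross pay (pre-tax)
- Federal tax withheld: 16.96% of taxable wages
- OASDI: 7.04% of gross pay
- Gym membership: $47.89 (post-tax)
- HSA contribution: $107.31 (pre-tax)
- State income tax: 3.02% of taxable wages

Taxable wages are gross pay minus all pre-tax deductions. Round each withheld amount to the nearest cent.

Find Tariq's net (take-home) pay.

$1,575.09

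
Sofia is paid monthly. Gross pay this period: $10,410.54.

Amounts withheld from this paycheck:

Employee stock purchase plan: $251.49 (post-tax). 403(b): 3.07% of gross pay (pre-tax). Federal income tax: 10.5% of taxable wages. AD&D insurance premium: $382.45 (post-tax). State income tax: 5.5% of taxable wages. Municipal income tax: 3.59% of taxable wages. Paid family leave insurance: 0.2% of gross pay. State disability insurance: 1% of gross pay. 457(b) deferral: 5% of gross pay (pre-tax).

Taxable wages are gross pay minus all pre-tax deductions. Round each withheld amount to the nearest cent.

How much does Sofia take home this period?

403(b): $10,410.54 × 0.0307 = $319.60
457(b) deferral: $10,410.54 × 0.05 = $520.53
Pre-tax total = $319.60 + $520.53 = $840.13
Taxable wages = $10,410.54 − $840.13 = $9,570.41
State income tax: $9,570.41 × 0.055 = $526.37
Federal income tax: $9,570.41 × 0.105 = $1,004.89
Municipal income tax: $9,570.41 × 0.0359 = $343.58
Paid family leave insurance: $10,410.54 × 0.002 = $20.82
State disability insurance: $10,410.54 × 0.01 = $104.11
AD&D insurance premium: $382.45
Employee stock purchase plan: $251.49
Total deductions = $319.60 + $520.53 + $526.37 + $1,004.89 + $343.58 + $20.82 + $104.11 + $382.45 + $251.49 = $3,473.84
Net pay = $10,410.54 − $3,473.84 = $6,936.70

$6,936.70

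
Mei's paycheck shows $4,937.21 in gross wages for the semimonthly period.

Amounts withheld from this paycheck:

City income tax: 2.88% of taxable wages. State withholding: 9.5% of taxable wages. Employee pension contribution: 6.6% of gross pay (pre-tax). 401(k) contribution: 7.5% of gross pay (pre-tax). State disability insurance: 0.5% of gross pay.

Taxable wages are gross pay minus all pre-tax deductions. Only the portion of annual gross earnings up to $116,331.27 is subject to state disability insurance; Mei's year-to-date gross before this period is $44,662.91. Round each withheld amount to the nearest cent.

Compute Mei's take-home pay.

Employee pension contribution: $4,937.21 × 0.066 = $325.86
401(k) contribution: $4,937.21 × 0.075 = $370.29
Pre-tax total = $325.86 + $370.29 = $696.15
Taxable wages = $4,937.21 − $696.15 = $4,241.06
State withholding: $4,241.06 × 0.095 = $402.90
City income tax: $4,241.06 × 0.0288 = $122.14
State disability insurance: cap not yet reached, full $4,937.21 is subject → $4,937.21 × 0.005 = $24.69
Total deductions = $325.86 + $370.29 + $402.90 + $122.14 + $24.69 = $1,245.88
Net pay = $4,937.21 − $1,245.88 = $3,691.33

$3,691.33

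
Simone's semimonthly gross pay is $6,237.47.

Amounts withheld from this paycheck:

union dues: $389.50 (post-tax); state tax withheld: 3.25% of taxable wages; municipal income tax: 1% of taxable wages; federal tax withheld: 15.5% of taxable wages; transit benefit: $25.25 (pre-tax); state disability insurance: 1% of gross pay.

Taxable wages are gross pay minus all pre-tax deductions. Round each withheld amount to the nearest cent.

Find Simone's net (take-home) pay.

$4,533.44

Transit benefit: $25.25
Taxable wages = $6,237.47 − $25.25 = $6,212.22
Municipal income tax: $6,212.22 × 0.01 = $62.12
State tax withheld: $6,212.22 × 0.0325 = $201.90
Federal tax withheld: $6,212.22 × 0.155 = $962.89
State disability insurance: $6,237.47 × 0.01 = $62.37
Union dues: $389.50
Total deductions = $25.25 + $62.12 + $201.90 + $962.89 + $62.37 + $389.50 = $1,704.03
Net pay = $6,237.47 − $1,704.03 = $4,533.44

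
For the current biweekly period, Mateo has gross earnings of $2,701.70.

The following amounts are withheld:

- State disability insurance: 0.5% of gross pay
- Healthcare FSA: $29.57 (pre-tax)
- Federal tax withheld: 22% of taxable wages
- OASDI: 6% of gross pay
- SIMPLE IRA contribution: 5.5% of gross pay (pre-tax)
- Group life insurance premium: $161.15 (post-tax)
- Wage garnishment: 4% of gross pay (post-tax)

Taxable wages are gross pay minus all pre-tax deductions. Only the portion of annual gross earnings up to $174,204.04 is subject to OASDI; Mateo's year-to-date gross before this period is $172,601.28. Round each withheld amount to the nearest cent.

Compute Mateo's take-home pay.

$1,589.46

Healthcare FSA: $29.57
SIMPLE IRA contribution: $2,701.70 × 0.055 = $148.59
Pre-tax total = $29.57 + $148.59 = $178.16
Taxable wages = $2,701.70 − $178.16 = $2,523.54
Federal tax withheld: $2,523.54 × 0.22 = $555.18
State disability insurance: $2,701.70 × 0.005 = $13.51
OASDI: only $174,204.04 − $172,601.28 = $1,602.76 of this check is subject → $1,602.76 × 0.06 = $96.17
Wage garnishment: $2,701.70 × 0.04 = $108.07
Group life insurance premium: $161.15
Total deductions = $29.57 + $148.59 + $555.18 + $13.51 + $96.17 + $108.07 + $161.15 = $1,112.24
Net pay = $2,701.70 − $1,112.24 = $1,589.46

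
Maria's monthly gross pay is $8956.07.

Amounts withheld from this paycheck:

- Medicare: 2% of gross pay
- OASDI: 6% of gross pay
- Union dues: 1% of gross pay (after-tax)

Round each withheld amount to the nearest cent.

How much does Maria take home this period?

Medicare: $8956.07 × 0.02 = $179.12
OASDI: $8956.07 × 0.06 = $537.36
Union dues: $8956.07 × 0.01 = $89.56
Total deductions = $179.12 + $537.36 + $89.56 = $806.04
Net pay = $8956.07 − $806.04 = $8150.03

$8150.03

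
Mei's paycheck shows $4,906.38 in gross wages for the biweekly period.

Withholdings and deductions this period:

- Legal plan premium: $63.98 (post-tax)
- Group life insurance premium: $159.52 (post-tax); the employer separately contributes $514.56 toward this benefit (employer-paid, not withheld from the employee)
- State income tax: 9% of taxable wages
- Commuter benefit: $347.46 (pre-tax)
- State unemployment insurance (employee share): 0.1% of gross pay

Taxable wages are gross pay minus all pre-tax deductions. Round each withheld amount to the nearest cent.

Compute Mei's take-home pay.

$3,920.21

Commuter benefit: $347.46
Taxable wages = $4,906.38 − $347.46 = $4,558.92
State income tax: $4,558.92 × 0.09 = $410.30
State unemployment insurance (employee share): $4,906.38 × 0.001 = $4.91
Legal plan premium: $63.98
Group life insurance premium: $159.52
(Employer's $514.56 toward group life insurance premium is not withheld from the employee.)
Total deductions = $347.46 + $410.30 + $4.91 + $63.98 + $159.52 = $986.17
Net pay = $4,906.38 − $986.17 = $3,920.21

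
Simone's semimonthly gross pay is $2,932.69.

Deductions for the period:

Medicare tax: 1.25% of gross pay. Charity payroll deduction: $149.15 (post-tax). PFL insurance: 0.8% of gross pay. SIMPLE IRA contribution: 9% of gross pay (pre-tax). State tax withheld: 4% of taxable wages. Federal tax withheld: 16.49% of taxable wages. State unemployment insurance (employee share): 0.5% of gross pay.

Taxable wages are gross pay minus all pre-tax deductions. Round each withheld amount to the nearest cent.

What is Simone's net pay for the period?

$1,897.99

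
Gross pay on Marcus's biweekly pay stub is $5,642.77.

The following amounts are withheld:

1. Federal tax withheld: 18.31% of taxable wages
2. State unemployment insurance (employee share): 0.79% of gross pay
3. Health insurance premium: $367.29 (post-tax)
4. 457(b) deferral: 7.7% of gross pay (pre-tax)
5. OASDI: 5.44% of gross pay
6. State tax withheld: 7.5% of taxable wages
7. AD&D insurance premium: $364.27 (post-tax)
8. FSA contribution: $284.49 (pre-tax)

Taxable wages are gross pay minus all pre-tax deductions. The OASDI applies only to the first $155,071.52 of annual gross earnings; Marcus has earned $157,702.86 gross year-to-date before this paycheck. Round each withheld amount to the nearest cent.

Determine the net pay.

FSA contribution: $284.49
457(b) deferral: $5,642.77 × 0.077 = $434.49
Pre-tax total = $284.49 + $434.49 = $718.98
Taxable wages = $5,642.77 − $718.98 = $4,923.79
State tax withheld: $4,923.79 × 0.075 = $369.28
Federal tax withheld: $4,923.79 × 0.1831 = $901.55
State unemployment insurance (employee share): $5,642.77 × 0.0079 = $44.58
OASDI: annual cap $155,071.52 already reached (YTD $157,702.86), so $0.00
Health insurance premium: $367.29
AD&D insurance premium: $364.27
Total deductions = $284.49 + $434.49 + $369.28 + $901.55 + $44.58 + $0.00 + $367.29 + $364.27 = $2,765.95
Net pay = $5,642.77 − $2,765.95 = $2,876.82

$2,876.82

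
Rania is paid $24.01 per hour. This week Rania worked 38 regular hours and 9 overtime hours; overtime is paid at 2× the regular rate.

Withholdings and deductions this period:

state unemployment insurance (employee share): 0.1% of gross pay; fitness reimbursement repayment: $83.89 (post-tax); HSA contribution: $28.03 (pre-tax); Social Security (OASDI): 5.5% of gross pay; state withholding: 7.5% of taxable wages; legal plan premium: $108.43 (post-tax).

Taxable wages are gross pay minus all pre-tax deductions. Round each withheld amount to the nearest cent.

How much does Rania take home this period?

$950.18

Regular pay: 38 × $24.01 = $912.38
Overtime pay: 9 × $24.01 × 2 = $432.18
Gross pay = $912.38 + $432.18 = $1,344.56
HSA contribution: $28.03
Taxable wages = $1,344.56 − $28.03 = $1,316.53
State withholding: $1,316.53 × 0.075 = $98.74
State unemployment insurance (employee share): $1,344.56 × 0.001 = $1.34
Social Security (OASDI): $1,344.56 × 0.055 = $73.95
Fitness reimbursement repayment: $83.89
Legal plan premium: $108.43
Total deductions = $28.03 + $98.74 + $1.34 + $73.95 + $83.89 + $108.43 = $394.38
Net pay = $1,344.56 − $394.38 = $950.18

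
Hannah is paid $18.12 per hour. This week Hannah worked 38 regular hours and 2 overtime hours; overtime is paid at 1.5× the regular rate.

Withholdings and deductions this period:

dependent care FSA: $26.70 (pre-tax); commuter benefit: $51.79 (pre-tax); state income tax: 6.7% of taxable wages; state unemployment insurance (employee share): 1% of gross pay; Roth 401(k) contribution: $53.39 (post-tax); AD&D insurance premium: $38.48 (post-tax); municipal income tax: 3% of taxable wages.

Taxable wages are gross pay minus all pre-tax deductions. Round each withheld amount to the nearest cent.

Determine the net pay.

$500.68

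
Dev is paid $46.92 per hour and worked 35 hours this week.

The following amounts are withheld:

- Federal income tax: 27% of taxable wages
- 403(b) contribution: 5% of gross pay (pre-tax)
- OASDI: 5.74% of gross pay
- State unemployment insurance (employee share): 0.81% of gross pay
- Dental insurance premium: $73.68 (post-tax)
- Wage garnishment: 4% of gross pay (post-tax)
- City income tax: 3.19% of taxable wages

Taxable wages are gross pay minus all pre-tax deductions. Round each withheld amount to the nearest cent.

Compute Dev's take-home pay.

Gross pay: 35 × $46.92 = $1642.20
403(b) contribution: $1642.20 × 0.05 = $82.11
Taxable wages = $1642.20 − $82.11 = $1560.09
City income tax: $1560.09 × 0.0319 = $49.77
Federal income tax: $1560.09 × 0.27 = $421.22
State unemployment insurance (employee share): $1642.20 × 0.0081 = $13.30
OASDI: $1642.20 × 0.0574 = $94.26
Dental insurance premium: $73.68
Wage garnishment: $1642.20 × 0.04 = $65.69
Total deductions = $82.11 + $49.77 + $421.22 + $13.30 + $94.26 + $73.68 + $65.69 = $800.03
Net pay = $1642.20 − $800.03 = $842.17

$842.17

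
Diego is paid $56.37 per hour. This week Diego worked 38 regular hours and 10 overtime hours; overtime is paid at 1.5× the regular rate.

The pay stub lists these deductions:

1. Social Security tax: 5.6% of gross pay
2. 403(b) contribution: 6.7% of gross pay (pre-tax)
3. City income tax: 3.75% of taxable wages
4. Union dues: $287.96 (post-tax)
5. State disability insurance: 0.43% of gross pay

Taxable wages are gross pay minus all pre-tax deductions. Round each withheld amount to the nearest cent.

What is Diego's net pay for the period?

Regular pay: 38 × $56.37 = $2142.06
Overtime pay: 10 × $56.37 × 1.5 = $845.55
Gross pay = $2142.06 + $845.55 = $2987.61
403(b) contribution: $2987.61 × 0.067 = $200.17
Taxable wages = $2987.61 − $200.17 = $2787.44
City income tax: $2787.44 × 0.0375 = $104.53
Social Security tax: $2987.61 × 0.056 = $167.31
State disability insurance: $2987.61 × 0.0043 = $12.85
Union dues: $287.96
Total deductions = $200.17 + $104.53 + $167.31 + $12.85 + $287.96 = $772.82
Net pay = $2987.61 − $772.82 = $2214.79

$2214.79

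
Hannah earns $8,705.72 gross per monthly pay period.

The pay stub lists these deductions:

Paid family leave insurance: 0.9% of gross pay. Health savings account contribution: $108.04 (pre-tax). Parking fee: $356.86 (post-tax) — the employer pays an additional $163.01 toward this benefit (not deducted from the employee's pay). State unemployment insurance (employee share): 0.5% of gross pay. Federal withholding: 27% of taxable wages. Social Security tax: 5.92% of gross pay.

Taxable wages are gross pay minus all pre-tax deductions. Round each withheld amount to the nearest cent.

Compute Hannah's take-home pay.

Health savings account contribution: $108.04
Taxable wages = $8,705.72 − $108.04 = $8,597.68
Federal withholding: $8,597.68 × 0.27 = $2,321.37
Paid family leave insurance: $8,705.72 × 0.009 = $78.35
Social Security tax: $8,705.72 × 0.0592 = $515.38
State unemployment insurance (employee share): $8,705.72 × 0.005 = $43.53
Parking fee: $356.86
(Employer's $163.01 toward parking fee is not withheld from the employee.)
Total deductions = $108.04 + $2,321.37 + $78.35 + $515.38 + $43.53 + $356.86 = $3,423.53
Net pay = $8,705.72 − $3,423.53 = $5,282.19

$5,282.19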